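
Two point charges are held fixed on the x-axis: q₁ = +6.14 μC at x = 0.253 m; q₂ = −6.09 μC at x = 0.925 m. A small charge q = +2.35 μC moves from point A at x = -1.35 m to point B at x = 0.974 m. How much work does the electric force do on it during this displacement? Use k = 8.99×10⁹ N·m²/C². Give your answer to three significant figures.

The work done by the electric force is W_field = −ΔU = −q(V_B − V_A) = q(V_A − V_B).
At A: distances to the source charges are 1.60 m, 2.28 m; V_A = Σ kqᵢ/rᵢ = 1.04×10⁴ V.
At B: distances to the source charges are 0.721 m, 0.0490 m; V_B = Σ kqᵢ/rᵢ = -1.04×10⁶ V.
ΔV = V_B − V_A = -1.05×10⁶ V.
W_field = −qΔV = −(2.35×10⁻⁶ C)(-1.05×10⁶ V) = 2.47 J.

2.47 J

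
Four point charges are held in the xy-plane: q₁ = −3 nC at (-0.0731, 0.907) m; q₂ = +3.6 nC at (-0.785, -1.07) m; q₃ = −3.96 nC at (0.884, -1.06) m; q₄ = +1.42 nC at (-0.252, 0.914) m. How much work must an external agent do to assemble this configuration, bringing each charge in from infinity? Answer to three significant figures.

-2.88×10⁻⁷ J

The work to assemble the configuration equals its total potential energy, U = Σ kqᵢqⱼ/rᵢⱼ over all pairs.
Pair separations: r₁₂ = 2.10 m, r₁₃ = 2.19 m, r₁₄ = 0.179 m, r₂₃ = 1.67 m, r₂₄ = 2.05 m, r₃₄ = 2.28 m.
Summing all 6 pair terms gives U = -2.88×10⁻⁷ J.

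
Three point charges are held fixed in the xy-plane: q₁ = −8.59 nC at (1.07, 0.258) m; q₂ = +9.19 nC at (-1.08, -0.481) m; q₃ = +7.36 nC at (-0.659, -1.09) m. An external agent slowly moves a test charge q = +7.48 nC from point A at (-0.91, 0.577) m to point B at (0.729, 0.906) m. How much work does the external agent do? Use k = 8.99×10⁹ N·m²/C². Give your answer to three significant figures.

-8.96×10⁻⁷ J

For quasistatic motion the external work equals the change in potential energy: W_ext = qΔV = q(V_B − V_A).
At A: distances to the source charges are 2.01 m, 1.07 m, 1.69 m; V_A = Σ kqᵢ/rᵢ = 77.8 V.
At B: distances to the source charges are 0.732 m, 2.28 m, 2.43 m; V_B = Σ kqᵢ/rᵢ = -42.0 V.
ΔV = V_B − V_A = -120 V.
W_ext = qΔV = (7.48×10⁻⁹ C)(-120 V) = -8.96×10⁻⁷ J.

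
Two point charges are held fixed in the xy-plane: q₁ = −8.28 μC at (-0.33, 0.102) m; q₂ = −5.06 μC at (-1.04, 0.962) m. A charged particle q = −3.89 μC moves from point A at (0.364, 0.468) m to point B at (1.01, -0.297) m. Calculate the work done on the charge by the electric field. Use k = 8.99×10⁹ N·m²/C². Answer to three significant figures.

0.207 J

The work done by the electric force is W_field = −ΔU = −q(V_B − V_A) = q(V_A − V_B).
At A: distances to the source charges are 0.785 m, 1.49 m; V_A = Σ kqᵢ/rᵢ = -1.25×10⁵ V.
At B: distances to the source charges are 1.40 m, 2.41 m; V_B = Σ kqᵢ/rᵢ = -7.21×10⁴ V.
ΔV = V_B − V_A = 5.33×10⁴ V.
W_field = −qΔV = −(-3.89×10⁻⁶ C)(5.33×10⁴ V) = 0.207 J.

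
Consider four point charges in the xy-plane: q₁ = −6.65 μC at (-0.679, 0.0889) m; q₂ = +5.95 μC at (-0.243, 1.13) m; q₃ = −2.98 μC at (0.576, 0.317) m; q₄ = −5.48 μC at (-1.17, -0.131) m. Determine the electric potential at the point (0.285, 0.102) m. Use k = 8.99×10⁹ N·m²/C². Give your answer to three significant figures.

Electric potential is a scalar, so the contributions from each charge add algebraically: V = Σ kqᵢ/rᵢ.
Distances from the field point to each charge: r₁ = 0.964 m, r₂ = 1.16 m, r₃ = 0.362 m, r₄ = 1.47 m.
V = k[(-6.65×10⁻⁶)/(0.964) + (5.95×10⁻⁶)/(1.16) + (-2.98×10⁻⁶)/(0.362) + (-5.48×10⁻⁶)/(1.47)] = -1.23×10⁵ V.

-1.23×10⁵ V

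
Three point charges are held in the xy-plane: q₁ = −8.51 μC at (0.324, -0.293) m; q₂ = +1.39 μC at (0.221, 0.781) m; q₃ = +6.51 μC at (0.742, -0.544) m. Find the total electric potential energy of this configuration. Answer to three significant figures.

-1.06 J

The assembly work is the sum of pairwise potential energies, U = Σ_{i<j} kqᵢqⱼ/rᵢⱼ.
Pair separations: r₁₂ = 1.08 m, r₁₃ = 0.488 m, r₂₃ = 1.42 m.
U = (-0.0986) + (-1.02) + (0.0571) = -1.06 J.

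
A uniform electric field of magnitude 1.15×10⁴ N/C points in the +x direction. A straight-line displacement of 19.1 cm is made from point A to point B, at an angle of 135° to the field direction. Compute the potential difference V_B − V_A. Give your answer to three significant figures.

1550 V

Only the component of displacement along E changes the potential: ΔV = −E·d·cosθ.
ΔV = −(1.15×10⁴ V/m)(0.191 m)cos135° = 1550 V.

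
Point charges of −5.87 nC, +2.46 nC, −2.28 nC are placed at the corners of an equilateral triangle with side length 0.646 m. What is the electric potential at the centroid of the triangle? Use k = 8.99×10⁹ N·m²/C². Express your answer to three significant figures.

-137 V

The total potential is the scalar sum of each charge's contribution, V = Σ kqᵢ/rᵢ.
The distance from each vertex to the centroid is a/√3 = 0.373 m.
V = k[(-5.87×10⁻⁹)/(0.373) + (2.46×10⁻⁹)/(0.373) + (-2.28×10⁻⁹)/(0.373)] = -137 V.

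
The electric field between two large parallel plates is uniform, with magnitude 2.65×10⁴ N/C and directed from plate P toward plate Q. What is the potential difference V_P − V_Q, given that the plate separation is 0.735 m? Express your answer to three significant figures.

In a uniform field, potential decreases in the direction of E: ΔV = −E·d for a displacement d parallel to E.
Going from Q to P is a displacement of 0.735 m opposite to the field, so V_P − V_Q = +Ed = 1.95×10⁴ V.

1.95×10⁴ V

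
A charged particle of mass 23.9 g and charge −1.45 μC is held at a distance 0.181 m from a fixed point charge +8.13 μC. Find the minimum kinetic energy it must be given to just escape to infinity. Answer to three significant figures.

To just escape, total mechanical energy must reach zero at infinity: ½mv²_min + U = 0, so ½mv²_min = −U = |kQq|/r.
|U| = |kQq|/r = (8.99×10⁹ N·m²/C²)(8.13×10⁻⁶)(1.45×10⁻⁶)/(0.181) = 0.586 J.

0.586 J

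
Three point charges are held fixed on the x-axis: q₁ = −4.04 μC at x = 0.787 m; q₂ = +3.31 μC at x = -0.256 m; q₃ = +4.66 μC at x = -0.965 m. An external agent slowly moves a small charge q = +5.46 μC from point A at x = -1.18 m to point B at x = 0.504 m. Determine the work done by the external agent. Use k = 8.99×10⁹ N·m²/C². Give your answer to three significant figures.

For quasistatic motion the external work equals the change in potential energy: W_ext = qΔV = q(V_B − V_A).
At A: distances to the source charges are 1.97 m, 0.924 m, 0.215 m; V_A = Σ kqᵢ/rᵢ = 2.09×10⁵ V.
At B: distances to the source charges are 0.283 m, 0.760 m, 1.47 m; V_B = Σ kqᵢ/rᵢ = -6.07×10⁴ V.
ΔV = V_B − V_A = -2.69×10⁵ V.
W_ext = qΔV = (5.46×10⁻⁶ C)(-2.69×10⁵ V) = -1.47 J.

-1.47 J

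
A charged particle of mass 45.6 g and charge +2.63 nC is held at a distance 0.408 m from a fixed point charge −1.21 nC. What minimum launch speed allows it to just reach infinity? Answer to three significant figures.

1.75×10⁻³ m/s

To just escape, total mechanical energy must reach zero at infinity: ½mv²_min + U = 0, so ½mv²_min = −U = |kQq|/r.
|U| = |kQq|/r = (8.99×10⁹ N·m²/C²)(1.21×10⁻⁹)(2.63×10⁻⁹)/(0.408) = 7.01×10⁻⁸ J.
v_min = √(2|U|/m) = √(2·7.01×10⁻⁸/0.0456) = 1.75×10⁻³ m/s.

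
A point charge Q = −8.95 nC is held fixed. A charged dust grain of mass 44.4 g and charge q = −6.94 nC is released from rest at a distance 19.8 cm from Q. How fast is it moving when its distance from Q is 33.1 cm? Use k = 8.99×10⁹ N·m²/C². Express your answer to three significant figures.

7.14×10⁻³ m/s

Only the electrostatic force acts, so mechanical energy is conserved: ½mv² = U₁ − U₂ = kQq(1/r₁ − 1/r₂).
U₁ − U₂ = (8.99×10⁹ N·m²/C²)(-8.95×10⁻⁹ C)(-6.94×10⁻⁹ C)(1/0.198 − 1/0.331) = 1.13×10⁻⁶ J.
v = √(2·1.13×10⁻⁶/0.0444) = 7.14×10⁻³ m/s.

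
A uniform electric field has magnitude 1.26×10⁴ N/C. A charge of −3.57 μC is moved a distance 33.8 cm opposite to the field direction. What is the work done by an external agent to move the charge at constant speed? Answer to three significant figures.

-0.0152 J

The potential change for a displacement 33.8 cm opposite to the field direction is ΔV = +Ed = 4260 V.
W_ext = qΔV = -0.0152 J.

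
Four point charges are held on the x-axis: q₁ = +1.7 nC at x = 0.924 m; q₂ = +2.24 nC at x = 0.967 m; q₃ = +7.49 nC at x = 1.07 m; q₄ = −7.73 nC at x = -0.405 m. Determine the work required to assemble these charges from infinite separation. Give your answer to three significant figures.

2.49×10⁻⁶ J

The assembly work is the sum of pairwise potential energies, U = Σ_{i<j} kqᵢqⱼ/rᵢⱼ.
Pair separations: r₁₂ = 0.0430 m, r₁₃ = 0.146 m, r₁₄ = 1.33 m, r₂₃ = 0.103 m, r₂₄ = 1.37 m, r₃₄ = 1.48 m.
Summing all 6 pair terms gives U = 2.49×10⁻⁶ J.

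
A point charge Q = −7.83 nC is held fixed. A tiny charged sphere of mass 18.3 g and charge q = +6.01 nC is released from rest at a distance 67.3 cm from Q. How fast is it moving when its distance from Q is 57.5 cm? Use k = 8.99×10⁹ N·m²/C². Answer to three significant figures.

Only the electrostatic force acts, so mechanical energy is conserved: ½mv² = U₁ − U₂ = kQq(1/r₁ − 1/r₂).
U₁ − U₂ = (8.99×10⁹ N·m²/C²)(-7.83×10⁻⁹ C)(6.01×10⁻⁹ C)(1/0.673 − 1/0.575) = 1.07×10⁻⁷ J.
v = √(2·1.07×10⁻⁷/0.0183) = 3.42×10⁻³ m/s.

3.42×10⁻³ m/s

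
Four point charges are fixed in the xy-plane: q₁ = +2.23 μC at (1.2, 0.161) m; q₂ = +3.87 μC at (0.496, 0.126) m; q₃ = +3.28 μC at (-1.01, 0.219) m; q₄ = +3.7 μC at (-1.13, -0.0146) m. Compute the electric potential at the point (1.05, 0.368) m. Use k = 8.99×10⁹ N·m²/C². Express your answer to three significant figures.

1.65×10⁵ V

Electric potential is a scalar, so the contributions from each charge add algebraically: V = Σ kqᵢ/rᵢ.
Distances from the field point to each charge: r₁ = 0.256 m, r₂ = 0.605 m, r₃ = 2.07 m, r₄ = 2.21 m.
V = k[(2.23×10⁻⁶)/(0.256) + (3.87×10⁻⁶)/(0.605) + (3.28×10⁻⁶)/(2.07) + (3.70×10⁻⁶)/(2.21)] = 1.65×10⁵ V.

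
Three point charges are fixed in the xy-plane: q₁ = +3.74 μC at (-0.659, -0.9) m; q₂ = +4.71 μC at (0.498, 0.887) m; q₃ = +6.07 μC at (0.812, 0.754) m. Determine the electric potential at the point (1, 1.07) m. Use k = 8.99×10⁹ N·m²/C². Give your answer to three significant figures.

2.41×10⁵ V

The total potential is the scalar sum of each charge's contribution, V = Σ kqᵢ/rᵢ.
Distances from the field point to each charge: r₁ = 2.58 m, r₂ = 0.534 m, r₃ = 0.368 m.
V = k[(3.74×10⁻⁶)/(2.58) + (4.71×10⁻⁶)/(0.534) + (6.07×10⁻⁶)/(0.368)] = 2.41×10⁵ V.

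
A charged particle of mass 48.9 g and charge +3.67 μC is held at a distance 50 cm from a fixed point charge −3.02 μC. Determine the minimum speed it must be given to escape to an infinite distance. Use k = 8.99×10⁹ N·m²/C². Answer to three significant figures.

2.85 m/s

To just escape, total mechanical energy must reach zero at infinity: ½mv²_min + U = 0, so ½mv²_min = −U = |kQq|/r.
|U| = |kQq|/r = (8.99×10⁹ N·m²/C²)(3.02×10⁻⁶)(3.67×10⁻⁶)/(0.500) = 0.199 J.
v_min = √(2|U|/m) = √(2·0.199/0.0489) = 2.85 m/s.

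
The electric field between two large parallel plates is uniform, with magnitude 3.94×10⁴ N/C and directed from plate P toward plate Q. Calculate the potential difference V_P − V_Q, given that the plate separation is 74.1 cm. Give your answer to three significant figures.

In a uniform field, potential decreases in the direction of E: ΔV = −E·d for a displacement d parallel to E.
Going from Q to P is a displacement of 74.1 cm opposite to the field, so V_P − V_Q = +Ed = 2.92×10⁴ V.

2.92×10⁴ V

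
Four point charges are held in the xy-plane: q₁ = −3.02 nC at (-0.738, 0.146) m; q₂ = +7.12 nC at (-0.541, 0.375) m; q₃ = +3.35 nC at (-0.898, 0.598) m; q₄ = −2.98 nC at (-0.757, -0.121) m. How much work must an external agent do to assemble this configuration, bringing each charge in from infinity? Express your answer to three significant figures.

The work to assemble the configuration equals its total potential energy, U = Σ kqᵢqⱼ/rᵢⱼ over all pairs.
Pair separations: r₁₂ = 0.302 m, r₁₃ = 0.479 m, r₁₄ = 0.268 m, r₂₃ = 0.421 m, r₂₄ = 0.541 m, r₃₄ = 0.733 m.
Summing all 6 pair terms gives U = -4.93×10⁻⁷ J.

-4.93×10⁻⁷ J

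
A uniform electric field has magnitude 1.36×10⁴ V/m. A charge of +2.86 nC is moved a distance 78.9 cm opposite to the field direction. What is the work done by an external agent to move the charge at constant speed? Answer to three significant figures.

The potential change for a displacement 78.9 cm opposite to the field direction is ΔV = +Ed = 1.07×10⁴ V.
W_ext = qΔV = 3.07×10⁻⁵ J.

3.07×10⁻⁵ J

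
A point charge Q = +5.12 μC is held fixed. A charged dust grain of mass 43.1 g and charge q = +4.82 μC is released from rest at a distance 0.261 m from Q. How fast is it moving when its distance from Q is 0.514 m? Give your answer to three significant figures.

Only the electrostatic force acts, so mechanical energy is conserved: ½mv² = U₁ − U₂ = kQq(1/r₁ − 1/r₂).
U₁ − U₂ = (8.99×10⁹ N·m²/C²)(5.12×10⁻⁶ C)(4.82×10⁻⁶ C)(1/0.261 − 1/0.514) = 0.418 J.
v = √(2·0.418/0.0431) = 4.41 m/s.

4.41 m/s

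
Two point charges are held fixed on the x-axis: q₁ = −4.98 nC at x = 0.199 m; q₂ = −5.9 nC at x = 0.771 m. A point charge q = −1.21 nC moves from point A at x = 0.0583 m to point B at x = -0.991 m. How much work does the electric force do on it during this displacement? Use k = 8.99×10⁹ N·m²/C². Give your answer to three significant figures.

The work done by the electric force is W_field = −ΔU = −q(V_B − V_A) = q(V_A − V_B).
At A: distances to the source charges are 0.141 m, 0.713 m; V_A = Σ kqᵢ/rᵢ = -393 V.
At B: distances to the source charges are 1.19 m, 1.76 m; V_B = Σ kqᵢ/rᵢ = -67.7 V.
ΔV = V_B − V_A = 325 V.
W_field = −qΔV = −(-1.21×10⁻⁹ C)(325 V) = 3.93×10⁻⁷ J.

3.93×10⁻⁷ J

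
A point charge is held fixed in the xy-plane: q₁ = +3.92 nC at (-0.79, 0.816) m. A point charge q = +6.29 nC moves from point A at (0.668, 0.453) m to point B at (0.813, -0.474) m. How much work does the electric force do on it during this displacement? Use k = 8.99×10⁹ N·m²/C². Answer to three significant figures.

3.98×10⁻⁸ J

The work done by the electric force is W_field = −ΔU = −q(V_B − V_A) = q(V_A − V_B).
At A: distance to the source charge is 1.50 m; V_A = kq₁/r = 23.5 V.
At B: distance to the source charge is 2.06 m; V_B = kq₁/r = 17.1 V.
ΔV = V_B − V_A = -6.33 V.
W_field = −qΔV = −(6.29×10⁻⁹ C)(-6.33 V) = 3.98×10⁻⁸ J.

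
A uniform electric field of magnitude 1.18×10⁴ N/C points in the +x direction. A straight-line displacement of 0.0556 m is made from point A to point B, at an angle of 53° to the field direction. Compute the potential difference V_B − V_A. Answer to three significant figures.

Only the component of displacement along E changes the potential: ΔV = −E·d·cosθ.
ΔV = −(1.18×10⁴ V/m)(0.0556 m)cos53° = -395 V.

-395 V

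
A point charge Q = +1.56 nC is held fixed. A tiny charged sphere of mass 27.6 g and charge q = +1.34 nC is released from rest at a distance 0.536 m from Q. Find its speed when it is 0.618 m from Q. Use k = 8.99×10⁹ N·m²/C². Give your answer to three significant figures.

Only the electrostatic force acts, so mechanical energy is conserved: ½mv² = U₁ − U₂ = kQq(1/r₁ − 1/r₂).
U₁ − U₂ = (8.99×10⁹ N·m²/C²)(1.56×10⁻⁹ C)(1.34×10⁻⁹ C)(1/0.536 − 1/0.618) = 4.65×10⁻⁹ J.
v = √(2·4.65×10⁻⁹/0.0276) = 5.81×10⁻⁴ m/s.

5.81×10⁻⁴ m/s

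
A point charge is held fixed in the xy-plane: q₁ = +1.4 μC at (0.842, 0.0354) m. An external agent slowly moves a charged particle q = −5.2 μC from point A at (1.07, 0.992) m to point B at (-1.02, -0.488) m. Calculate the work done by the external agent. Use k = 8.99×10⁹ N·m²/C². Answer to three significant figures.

For quasistatic motion the external work equals the change in potential energy: W_ext = qΔV = q(V_B − V_A).
At A: distance to the source charge is 0.983 m; V_A = kq₁/r = 1.28×10⁴ V.
At B: distance to the source charge is 1.93 m; V_B = kq₁/r = 6510 V.
ΔV = V_B − V_A = -6290 V.
W_ext = qΔV = (-5.20×10⁻⁶ C)(-6290 V) = 0.0327 J.

0.0327 J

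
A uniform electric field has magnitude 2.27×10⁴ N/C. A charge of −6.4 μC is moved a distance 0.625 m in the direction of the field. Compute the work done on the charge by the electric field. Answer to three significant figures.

The potential change for a displacement 0.625 m in the direction of the field is ΔV = −Ed = -1.42×10⁴ V.
W_field = −qΔV = -0.0908 J.

-0.0908 J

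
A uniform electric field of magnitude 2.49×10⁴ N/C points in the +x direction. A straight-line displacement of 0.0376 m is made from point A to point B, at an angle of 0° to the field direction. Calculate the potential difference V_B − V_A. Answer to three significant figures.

Only the component of displacement along E changes the potential: ΔV = −E·d·cosθ.
ΔV = −(2.49×10⁴ V/m)(0.0376 m)cos0° = -936 V.

-936 V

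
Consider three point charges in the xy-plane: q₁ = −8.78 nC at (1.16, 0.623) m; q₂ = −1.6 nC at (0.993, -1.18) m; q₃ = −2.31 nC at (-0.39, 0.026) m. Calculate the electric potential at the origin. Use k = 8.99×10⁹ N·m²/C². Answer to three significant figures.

-122 V

The total potential is the scalar sum of each charge's contribution, V = Σ kqᵢ/rᵢ.
Distances from the field point to each charge: r₁ = 1.32 m, r₂ = 1.54 m, r₃ = 0.391 m.
V = k[(-8.78×10⁻⁹)/(1.32) + (-1.60×10⁻⁹)/(1.54) + (-2.31×10⁻⁹)/(0.391)] = -122 V.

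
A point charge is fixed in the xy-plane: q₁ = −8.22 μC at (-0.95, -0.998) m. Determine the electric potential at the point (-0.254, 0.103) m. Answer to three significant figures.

Electric potential is a scalar, so the contributions from each charge add algebraically: V = Σ kqᵢ/rᵢ.
Distances from the field point to each charge: r₁ = 1.30 m.
V = k[(-8.22×10⁻⁶)/(1.30)] = -5.67×10⁴ V.

-5.67×10⁴ V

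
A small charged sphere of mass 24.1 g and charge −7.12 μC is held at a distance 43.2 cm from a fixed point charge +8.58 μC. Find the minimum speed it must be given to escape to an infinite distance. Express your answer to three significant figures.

10.3 m/s

To just escape, total mechanical energy must reach zero at infinity: ½mv²_min + U = 0, so ½mv²_min = −U = |kQq|/r.
|U| = |kQq|/r = (8.99×10⁹ N·m²/C²)(8.58×10⁻⁶)(7.12×10⁻⁶)/(0.432) = 1.27 J.
v_min = √(2|U|/m) = √(2·1.27/0.0241) = 10.3 m/s.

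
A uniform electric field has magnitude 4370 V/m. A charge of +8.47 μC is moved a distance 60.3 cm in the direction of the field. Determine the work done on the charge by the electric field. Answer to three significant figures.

The potential change for a displacement 60.3 cm in the direction of the field is ΔV = −Ed = -2640 V.
W_field = −qΔV = 0.0223 J.

0.0223 J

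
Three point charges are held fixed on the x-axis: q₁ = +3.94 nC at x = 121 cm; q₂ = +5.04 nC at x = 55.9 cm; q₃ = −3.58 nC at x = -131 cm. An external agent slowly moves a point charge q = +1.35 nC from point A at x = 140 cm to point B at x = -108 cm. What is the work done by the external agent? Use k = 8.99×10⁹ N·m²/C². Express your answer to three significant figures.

-4.39×10⁻⁷ J

For quasistatic motion the external work equals the change in potential energy: W_ext = qΔV = q(V_B − V_A).
At A: distances to the source charges are 0.190 m, 0.841 m, 2.71 m; V_A = Σ kqᵢ/rᵢ = 228 V.
At B: distances to the source charges are 2.29 m, 1.64 m, 0.230 m; V_B = Σ kqᵢ/rᵢ = -96.8 V.
ΔV = V_B − V_A = -325 V.
W_ext = qΔV = (1.35×10⁻⁹ C)(-325 V) = -4.39×10⁻⁷ J.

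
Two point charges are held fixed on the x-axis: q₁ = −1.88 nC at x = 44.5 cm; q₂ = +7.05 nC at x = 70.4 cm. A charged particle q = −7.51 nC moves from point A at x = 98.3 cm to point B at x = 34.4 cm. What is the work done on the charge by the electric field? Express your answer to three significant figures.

-1.40×10⁻⁶ J

The work done by the electric force is W_field = −ΔU = −q(V_B − V_A) = q(V_A − V_B).
At A: distances to the source charges are 0.538 m, 0.279 m; V_A = Σ kqᵢ/rᵢ = 196 V.
At B: distances to the source charges are 0.101 m, 0.360 m; V_B = Σ kqᵢ/rᵢ = 8.72 V.
ΔV = V_B − V_A = -187 V.
W_field = −qΔV = −(-7.51×10⁻⁹ C)(-187 V) = -1.40×10⁻⁶ J.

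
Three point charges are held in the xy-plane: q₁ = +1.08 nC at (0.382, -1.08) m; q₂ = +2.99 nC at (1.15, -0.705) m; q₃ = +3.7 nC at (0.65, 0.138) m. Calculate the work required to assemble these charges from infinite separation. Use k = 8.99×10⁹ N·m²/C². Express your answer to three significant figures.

The assembly work is the sum of pairwise potential energies, U = Σ_{i<j} kqᵢqⱼ/rᵢⱼ.
Pair separations: r₁₂ = 0.855 m, r₁₃ = 1.25 m, r₂₃ = 0.980 m.
U = (3.40×10⁻⁸) + (2.88×10⁻⁸) + (1.01×10⁻⁷) = 1.64×10⁻⁷ J.

1.64×10⁻⁷ J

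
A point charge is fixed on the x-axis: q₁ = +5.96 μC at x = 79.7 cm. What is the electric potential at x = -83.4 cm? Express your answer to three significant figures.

Electric potential is a scalar, so the contributions from each charge add algebraically: V = Σ kqᵢ/rᵢ.
V = k[(5.96×10⁻⁶)/(1.63)] = 3.29×10⁴ V.

3.29×10⁴ V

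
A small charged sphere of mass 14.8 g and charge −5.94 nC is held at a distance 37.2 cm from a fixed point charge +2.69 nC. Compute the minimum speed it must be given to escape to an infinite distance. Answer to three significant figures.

To just escape, total mechanical energy must reach zero at infinity: ½mv²_min + U = 0, so ½mv²_min = −U = |kQq|/r.
|U| = |kQq|/r = (8.99×10⁹ N·m²/C²)(2.69×10⁻⁹)(5.94×10⁻⁹)/(0.372) = 3.86×10⁻⁷ J.
v_min = √(2|U|/m) = √(2·3.86×10⁻⁷/0.0148) = 7.22×10⁻³ m/s.

7.22×10⁻³ m/s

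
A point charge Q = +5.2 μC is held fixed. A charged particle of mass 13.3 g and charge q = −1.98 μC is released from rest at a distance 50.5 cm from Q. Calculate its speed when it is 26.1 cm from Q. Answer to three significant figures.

5.08 m/s

Only the electrostatic force acts, so mechanical energy is conserved: ½mv² = U₁ − U₂ = kQq(1/r₁ − 1/r₂).
U₁ − U₂ = (8.99×10⁹ N·m²/C²)(5.20×10⁻⁶ C)(-1.98×10⁻⁶ C)(1/0.505 − 1/0.261) = 0.171 J.
v = √(2·0.171/0.0133) = 5.08 m/s.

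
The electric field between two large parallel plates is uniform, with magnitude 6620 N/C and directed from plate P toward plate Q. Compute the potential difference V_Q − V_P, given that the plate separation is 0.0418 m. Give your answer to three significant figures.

-277 V

In a uniform field, potential decreases in the direction of E: ΔV = −E·d for a displacement d parallel to E.
Going from P to Q is a displacement of 0.0418 m along the field, so V_Q − V_P = −Ed = -277 V.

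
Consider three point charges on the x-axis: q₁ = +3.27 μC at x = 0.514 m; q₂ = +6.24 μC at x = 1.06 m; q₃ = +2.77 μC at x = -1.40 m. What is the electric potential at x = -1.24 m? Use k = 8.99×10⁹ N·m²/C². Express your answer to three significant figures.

1.97×10⁵ V

The total potential is the scalar sum of each charge's contribution, V = Σ kqᵢ/rᵢ.
Distances from the field point to each charge: r₁ = 1.75 m, r₂ = 2.30 m, r₃ = 0.160 m.
V = k[(3.27×10⁻⁶)/(1.75) + (6.24×10⁻⁶)/(2.30) + (2.77×10⁻⁶)/(0.160)] = 1.97×10⁵ V.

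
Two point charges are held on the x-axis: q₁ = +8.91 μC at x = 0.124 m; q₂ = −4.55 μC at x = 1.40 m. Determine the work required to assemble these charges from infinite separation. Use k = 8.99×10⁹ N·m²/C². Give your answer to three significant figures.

-0.286 J

The assembly work is the sum of pairwise potential energies, U = Σ_{i<j} kqᵢqⱼ/rᵢⱼ.
Pair separations: r₁₂ = 1.28 m.
U = (-0.286) = -0.286 J.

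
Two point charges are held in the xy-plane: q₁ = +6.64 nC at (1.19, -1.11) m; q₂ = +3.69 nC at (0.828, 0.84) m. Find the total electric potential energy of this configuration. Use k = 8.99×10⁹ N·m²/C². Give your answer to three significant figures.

The work to assemble the configuration equals its total potential energy, U = Σ kqᵢqⱼ/rᵢⱼ over all pairs.
Pair separations: r₁₂ = 1.98 m.
U = (1.11×10⁻⁷) = 1.11×10⁻⁷ J.

1.11×10⁻⁷ J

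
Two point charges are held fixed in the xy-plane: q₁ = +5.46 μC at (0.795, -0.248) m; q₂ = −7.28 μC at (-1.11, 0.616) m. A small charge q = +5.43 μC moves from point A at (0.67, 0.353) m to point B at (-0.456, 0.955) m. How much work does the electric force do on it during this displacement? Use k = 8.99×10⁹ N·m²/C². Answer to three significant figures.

0.566 J

The work done by the electric force is W_field = −ΔU = −q(V_B − V_A) = q(V_A − V_B).
At A: distances to the source charges are 0.614 m, 1.80 m; V_A = Σ kqᵢ/rᵢ = 4.36×10⁴ V.
At B: distances to the source charges are 1.74 m, 0.737 m; V_B = Σ kqᵢ/rᵢ = -6.06×10⁴ V.
ΔV = V_B − V_A = -1.04×10⁵ V.
W_field = −qΔV = −(5.43×10⁻⁶ C)(-1.04×10⁵ V) = 0.566 J.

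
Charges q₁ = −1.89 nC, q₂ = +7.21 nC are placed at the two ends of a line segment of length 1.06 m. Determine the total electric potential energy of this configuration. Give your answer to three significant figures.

The assembly work is the sum of pairwise potential energies, U = Σ_{i<j} kqᵢqⱼ/rᵢⱼ.
The separation is r = 1.06 m.
U = (-1.16×10⁻⁷) = -1.16×10⁻⁷ J.

-1.16×10⁻⁷ J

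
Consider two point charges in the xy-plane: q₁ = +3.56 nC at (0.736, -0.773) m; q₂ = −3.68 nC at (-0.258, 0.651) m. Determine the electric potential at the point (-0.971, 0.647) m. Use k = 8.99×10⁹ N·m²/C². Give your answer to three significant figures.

-32.0 V

Electric potential is a scalar, so the contributions from each charge add algebraically: V = Σ kqᵢ/rᵢ.
Distances from the field point to each charge: r₁ = 2.22 m, r₂ = 0.713 m.
V = k[(3.56×10⁻⁹)/(2.22) + (-3.68×10⁻⁹)/(0.713)] = -32.0 V.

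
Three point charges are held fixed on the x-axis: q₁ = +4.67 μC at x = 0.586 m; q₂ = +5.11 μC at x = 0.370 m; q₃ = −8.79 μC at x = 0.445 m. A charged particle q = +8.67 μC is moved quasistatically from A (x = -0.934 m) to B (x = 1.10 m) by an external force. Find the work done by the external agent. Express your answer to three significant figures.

0.160 J

For quasistatic motion the external work equals the change in potential energy: W_ext = qΔV = q(V_B − V_A).
At A: distances to the source charges are 1.52 m, 1.30 m, 1.38 m; V_A = Σ kqᵢ/rᵢ = 5550 V.
At B: distances to the source charges are 0.514 m, 0.730 m, 0.655 m; V_B = Σ kqᵢ/rᵢ = 2.40×10⁴ V.
ΔV = V_B − V_A = 1.84×10⁴ V.
W_ext = qΔV = (8.67×10⁻⁶ C)(1.84×10⁴ V) = 0.160 J.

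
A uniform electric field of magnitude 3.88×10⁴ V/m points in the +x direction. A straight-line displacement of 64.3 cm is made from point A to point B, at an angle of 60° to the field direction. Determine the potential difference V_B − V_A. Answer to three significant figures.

-1.25×10⁴ V

Only the component of displacement along E changes the potential: ΔV = −E·d·cosθ.
ΔV = −(3.88×10⁴ V/m)(0.643 m)cos60° = -1.25×10⁴ V.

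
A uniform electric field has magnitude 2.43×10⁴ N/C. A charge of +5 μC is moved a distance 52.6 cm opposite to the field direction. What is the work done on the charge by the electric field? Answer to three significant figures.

The potential change for a displacement 52.6 cm opposite to the field direction is ΔV = +Ed = 1.28×10⁴ V.
W_field = −qΔV = -0.0639 J.

-0.0639 J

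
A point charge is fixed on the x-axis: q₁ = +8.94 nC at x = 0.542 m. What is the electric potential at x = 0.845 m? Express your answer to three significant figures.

265 V

Electric potential is a scalar, so the contributions from each charge add algebraically: V = Σ kqᵢ/rᵢ.
V = k[(8.94×10⁻⁹)/(0.303)] = 265 V.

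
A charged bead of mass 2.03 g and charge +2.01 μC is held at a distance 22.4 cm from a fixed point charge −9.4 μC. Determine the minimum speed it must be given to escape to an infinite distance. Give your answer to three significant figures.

To just escape, total mechanical energy must reach zero at infinity: ½mv²_min + U = 0, so ½mv²_min = −U = |kQq|/r.
|U| = |kQq|/r = (8.99×10⁹ N·m²/C²)(9.40×10⁻⁶)(2.01×10⁻⁶)/(0.224) = 0.758 J.
v_min = √(2|U|/m) = √(2·0.758/2.03×10⁻³) = 27.3 m/s.

27.3 m/s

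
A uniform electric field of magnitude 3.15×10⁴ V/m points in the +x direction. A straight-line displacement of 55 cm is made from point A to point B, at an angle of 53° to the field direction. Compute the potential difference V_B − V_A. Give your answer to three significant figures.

Only the component of displacement along E changes the potential: ΔV = −E·d·cosθ.
ΔV = −(3.15×10⁴ V/m)(0.550 m)cos53° = -1.04×10⁴ V.

-1.04×10⁴ V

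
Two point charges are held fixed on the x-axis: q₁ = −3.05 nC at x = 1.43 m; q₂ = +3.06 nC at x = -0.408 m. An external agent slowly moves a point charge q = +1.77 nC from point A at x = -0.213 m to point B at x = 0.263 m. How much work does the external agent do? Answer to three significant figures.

For quasistatic motion the external work equals the change in potential energy: W_ext = qΔV = q(V_B − V_A).
At A: distances to the source charges are 1.64 m, 0.195 m; V_A = Σ kqᵢ/rᵢ = 124 V.
At B: distances to the source charges are 1.17 m, 0.671 m; V_B = Σ kqᵢ/rᵢ = 17.5 V.
ΔV = V_B − V_A = -107 V.
W_ext = qΔV = (1.77×10⁻⁹ C)(-107 V) = -1.89×10⁻⁷ J.

-1.89×10⁻⁷ J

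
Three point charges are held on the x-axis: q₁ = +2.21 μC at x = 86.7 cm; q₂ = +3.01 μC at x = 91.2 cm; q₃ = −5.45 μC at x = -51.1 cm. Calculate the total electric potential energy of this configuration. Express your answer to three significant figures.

1.15 J

The assembly work is the sum of pairwise potential energies, U = Σ_{i<j} kqᵢqⱼ/rᵢⱼ.
Pair separations: r₁₂ = 0.0450 m, r₁₃ = 1.38 m, r₂₃ = 1.42 m.
U = (1.33) + (-0.0786) + (-0.104) = 1.15 J.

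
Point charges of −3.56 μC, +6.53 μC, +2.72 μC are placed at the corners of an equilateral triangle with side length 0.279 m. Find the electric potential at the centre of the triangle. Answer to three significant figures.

3.18×10⁵ V

The total potential is the scalar sum of each charge's contribution, V = Σ kqᵢ/rᵢ.
The distance from each vertex to the centroid is a/√3 = 0.161 m.
V = k[(-3.56×10⁻⁶)/(0.161) + (6.53×10⁻⁶)/(0.161) + (2.72×10⁻⁶)/(0.161)] = 3.18×10⁵ V.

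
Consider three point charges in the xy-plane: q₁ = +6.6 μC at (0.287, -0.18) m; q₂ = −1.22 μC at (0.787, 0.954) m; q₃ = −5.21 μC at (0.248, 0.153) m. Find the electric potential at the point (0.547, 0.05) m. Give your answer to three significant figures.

The total potential is the scalar sum of each charge's contribution, V = Σ kqᵢ/rᵢ.
Distances from the field point to each charge: r₁ = 0.347 m, r₂ = 0.935 m, r₃ = 0.316 m.
V = k[(6.60×10⁻⁶)/(0.347) + (-1.22×10⁻⁶)/(0.935) + (-5.21×10⁻⁶)/(0.316)] = 1.11×10⁴ V.

1.11×10⁴ V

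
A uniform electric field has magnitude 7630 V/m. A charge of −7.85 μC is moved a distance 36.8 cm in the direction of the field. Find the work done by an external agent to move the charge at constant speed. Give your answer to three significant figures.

The potential change for a displacement 36.8 cm in the direction of the field is ΔV = −Ed = -2810 V.
W_ext = qΔV = 0.0220 J.

0.0220 J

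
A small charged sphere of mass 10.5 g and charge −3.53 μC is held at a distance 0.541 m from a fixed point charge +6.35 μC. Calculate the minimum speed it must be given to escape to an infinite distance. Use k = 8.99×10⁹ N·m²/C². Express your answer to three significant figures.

To just escape, total mechanical energy must reach zero at infinity: ½mv²_min + U = 0, so ½mv²_min = −U = |kQq|/r.
|U| = |kQq|/r = (8.99×10⁹ N·m²/C²)(6.35×10⁻⁶)(3.53×10⁻⁶)/(0.541) = 0.372 J.
v_min = √(2|U|/m) = √(2·0.372/0.0105) = 8.42 m/s.

8.42 m/s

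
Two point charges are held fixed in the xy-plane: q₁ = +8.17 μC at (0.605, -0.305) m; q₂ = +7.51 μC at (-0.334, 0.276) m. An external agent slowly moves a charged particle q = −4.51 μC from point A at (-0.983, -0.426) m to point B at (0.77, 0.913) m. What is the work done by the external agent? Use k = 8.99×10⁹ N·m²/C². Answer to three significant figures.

0.0181 J

For quasistatic motion the external work equals the change in potential energy: W_ext = qΔV = q(V_B − V_A).
At A: distances to the source charges are 1.59 m, 0.956 m; V_A = Σ kqᵢ/rᵢ = 1.17×10⁵ V.
At B: distances to the source charges are 1.23 m, 1.27 m; V_B = Σ kqᵢ/rᵢ = 1.13×10⁵ V.
ΔV = V_B − V_A = -4010 V.
W_ext = qΔV = (-4.51×10⁻⁶ C)(-4010 V) = 0.0181 J.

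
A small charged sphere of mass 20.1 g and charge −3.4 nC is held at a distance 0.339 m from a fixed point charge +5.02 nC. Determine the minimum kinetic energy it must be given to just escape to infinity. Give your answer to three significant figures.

To just escape, total mechanical energy must reach zero at infinity: ½mv²_min + U = 0, so ½mv²_min = −U = |kQq|/r.
|U| = |kQq|/r = (8.99×10⁹ N·m²/C²)(5.02×10⁻⁹)(3.40×10⁻⁹)/(0.339) = 4.53×10⁻⁷ J.

4.53×10⁻⁷ J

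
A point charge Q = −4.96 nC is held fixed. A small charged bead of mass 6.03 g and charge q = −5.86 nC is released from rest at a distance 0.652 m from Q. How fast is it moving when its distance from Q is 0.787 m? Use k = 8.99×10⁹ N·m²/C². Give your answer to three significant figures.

Only the electrostatic force acts, so mechanical energy is conserved: ½mv² = U₁ − U₂ = kQq(1/r₁ − 1/r₂).
U₁ − U₂ = (8.99×10⁹ N·m²/C²)(-4.96×10⁻⁹ C)(-5.86×10⁻⁹ C)(1/0.652 − 1/0.787) = 6.87×10⁻⁸ J.
v = √(2·6.87×10⁻⁸/6.03×10⁻³) = 4.78×10⁻³ m/s.

4.78×10⁻³ m/s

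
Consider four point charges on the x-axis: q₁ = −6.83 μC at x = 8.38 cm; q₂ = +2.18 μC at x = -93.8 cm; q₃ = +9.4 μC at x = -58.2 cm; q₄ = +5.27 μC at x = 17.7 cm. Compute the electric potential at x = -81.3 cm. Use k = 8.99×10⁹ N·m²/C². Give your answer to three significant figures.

5.02×10⁵ V

The total potential is the scalar sum of each charge's contribution, V = Σ kqᵢ/rᵢ.
Distances from the field point to each charge: r₁ = 0.897 m, r₂ = 0.125 m, r₃ = 0.231 m, r₄ = 0.990 m.
V = k[(-6.83×10⁻⁶)/(0.897) + (2.18×10⁻⁶)/(0.125) + (9.40×10⁻⁶)/(0.231) + (5.27×10⁻⁶)/(0.990)] = 5.02×10⁵ V.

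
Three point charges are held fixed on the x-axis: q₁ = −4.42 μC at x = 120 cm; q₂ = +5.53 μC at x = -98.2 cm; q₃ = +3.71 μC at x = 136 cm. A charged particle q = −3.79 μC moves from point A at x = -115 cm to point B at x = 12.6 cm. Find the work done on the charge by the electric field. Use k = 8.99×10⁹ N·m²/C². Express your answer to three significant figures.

-0.976 J

The work done by the electric force is W_field = −ΔU = −q(V_B − V_A) = q(V_A − V_B).
At A: distances to the source charges are 2.35 m, 0.168 m, 2.51 m; V_A = Σ kqᵢ/rᵢ = 2.92×10⁵ V.
At B: distances to the source charges are 1.07 m, 1.11 m, 1.23 m; V_B = Σ kqᵢ/rᵢ = 3.49×10⁴ V.
ΔV = V_B − V_A = -2.57×10⁵ V.
W_field = −qΔV = −(-3.79×10⁻⁶ C)(-2.57×10⁵ V) = -0.976 J.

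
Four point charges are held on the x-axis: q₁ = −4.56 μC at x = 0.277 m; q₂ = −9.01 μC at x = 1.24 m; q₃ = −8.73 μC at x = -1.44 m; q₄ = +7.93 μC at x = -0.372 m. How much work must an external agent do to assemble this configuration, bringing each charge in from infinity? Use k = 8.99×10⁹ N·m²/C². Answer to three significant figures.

-0.626 J

The work to assemble the configuration equals its total potential energy, U = Σ kqᵢqⱼ/rᵢⱼ over all pairs.
Pair separations: r₁₂ = 0.963 m, r₁₃ = 1.72 m, r₁₄ = 0.649 m, r₂₃ = 2.68 m, r₂₄ = 1.61 m, r₃₄ = 1.07 m.
Summing all 6 pair terms gives U = -0.626 J.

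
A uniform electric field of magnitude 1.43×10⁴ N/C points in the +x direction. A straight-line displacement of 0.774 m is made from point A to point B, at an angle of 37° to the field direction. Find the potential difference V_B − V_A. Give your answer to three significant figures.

-8840 V

Only the component of displacement along E changes the potential: ΔV = −E·d·cosθ.
ΔV = −(1.43×10⁴ V/m)(0.774 m)cos37° = -8840 V.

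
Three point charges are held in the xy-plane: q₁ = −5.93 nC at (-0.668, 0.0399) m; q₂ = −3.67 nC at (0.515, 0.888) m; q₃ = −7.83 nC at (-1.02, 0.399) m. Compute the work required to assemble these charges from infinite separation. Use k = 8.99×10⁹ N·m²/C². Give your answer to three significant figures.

1.12×10⁻⁶ J

The assembly work is the sum of pairwise potential energies, U = Σ_{i<j} kqᵢqⱼ/rᵢⱼ.
Pair separations: r₁₂ = 1.46 m, r₁₃ = 0.503 m, r₂₃ = 1.61 m.
U = (1.34×10⁻⁷) + (8.30×10⁻⁷) + (1.60×10⁻⁷) = 1.12×10⁻⁶ J.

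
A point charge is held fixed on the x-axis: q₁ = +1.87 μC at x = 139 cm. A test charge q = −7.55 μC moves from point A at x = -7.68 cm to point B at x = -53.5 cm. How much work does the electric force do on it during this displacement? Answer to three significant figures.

-0.0206 J

The work done by the electric force is W_field = −ΔU = −q(V_B − V_A) = q(V_A − V_B).
At A: distance to the source charge is 1.47 m; V_A = kq₁/r = 1.15×10⁴ V.
At B: distance to the source charge is 1.92 m; V_B = kq₁/r = 8730 V.
ΔV = V_B − V_A = -2730 V.
W_field = −qΔV = −(-7.55×10⁻⁶ C)(-2730 V) = -0.0206 J.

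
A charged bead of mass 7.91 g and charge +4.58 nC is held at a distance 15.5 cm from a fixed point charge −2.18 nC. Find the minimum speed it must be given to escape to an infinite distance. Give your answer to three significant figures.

0.0121 m/s

To just escape, total mechanical energy must reach zero at infinity: ½mv²_min + U = 0, so ½mv²_min = −U = |kQq|/r.
|U| = |kQq|/r = (8.99×10⁹ N·m²/C²)(2.18×10⁻⁹)(4.58×10⁻⁹)/(0.155) = 5.79×10⁻⁷ J.
v_min = √(2|U|/m) = √(2·5.79×10⁻⁷/7.91×10⁻³) = 0.0121 m/s.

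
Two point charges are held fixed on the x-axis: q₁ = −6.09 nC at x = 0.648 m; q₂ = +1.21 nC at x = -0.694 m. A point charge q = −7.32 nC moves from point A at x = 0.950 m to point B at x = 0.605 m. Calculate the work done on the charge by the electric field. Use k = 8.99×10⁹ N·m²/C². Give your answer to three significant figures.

The work done by the electric force is W_field = −ΔU = −q(V_B − V_A) = q(V_A − V_B).
At A: distances to the source charges are 0.302 m, 1.64 m; V_A = Σ kqᵢ/rᵢ = -175 V.
At B: distances to the source charges are 0.0430 m, 1.30 m; V_B = Σ kqᵢ/rᵢ = -1260 V.
ΔV = V_B − V_A = -1090 V.
W_field = −qΔV = −(-7.32×10⁻⁹ C)(-1090 V) = -7.98×10⁻⁶ J.

-7.98×10⁻⁶ J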